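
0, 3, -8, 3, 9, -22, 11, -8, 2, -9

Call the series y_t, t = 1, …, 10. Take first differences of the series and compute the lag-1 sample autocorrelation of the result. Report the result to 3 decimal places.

First differences Δy: 3, -11, 11, 6, -31, 33, -19, 10, -11
Mean of differences = -1.0000
Numerator Σ(Δy_t−Δȳ)(Δy_{t+1}−Δȳ) = -2226.0000
Denominator Σ(Δy_t−Δȳ)² = 2910.0000
r_1(Δy) = -2226.0000 / 2910.0000 = -0.765

-0.765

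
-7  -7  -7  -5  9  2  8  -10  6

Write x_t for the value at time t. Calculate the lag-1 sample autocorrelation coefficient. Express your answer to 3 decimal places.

-0.072

Mean x̄ = (-7 − 7 − 7 − 5 + 9 + 2 + 8 − 10 + 6)/9 = -1.2222
Numerator Σ_{t=1}^{8}(x_t−x̄)(x_{t+1}−x̄) = -31.7160
Denominator Σ(x_t−x̄)² = 443.5556
r_1 = -31.7160 / 443.5556 = -0.072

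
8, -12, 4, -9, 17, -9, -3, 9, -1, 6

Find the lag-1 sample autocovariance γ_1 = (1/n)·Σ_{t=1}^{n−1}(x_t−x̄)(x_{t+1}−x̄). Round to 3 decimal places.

Mean x̄ = (8 − 12 + 4 − 9 + 17 − 9 − 3 + 9 − 1 + 6)/10 = 1.0000
Σ_{t=1}^{9}(x_t−x̄)(x_{t+1}−x̄) = -498.0000
γ_1 = -498.0000 / 10 = -49.800

-49.800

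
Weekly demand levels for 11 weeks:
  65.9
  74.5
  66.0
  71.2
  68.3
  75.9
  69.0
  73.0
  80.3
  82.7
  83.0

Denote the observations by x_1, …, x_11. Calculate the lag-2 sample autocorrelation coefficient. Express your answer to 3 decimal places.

Mean x̄ = (65.9 + 74.5 + 66.0 + 71.2 + 68.3 + 75.9 + 69.0 + 73.0 + 80.3 + 82.7 + 83.0)/11 = 73.6182
Numerator Σ_{t=1}^{9}(x_t−x̄)(x_{t+2}−x̄) = 141.0284
Denominator Σ(x_t−x̄)² = 394.5764
r_2 = 141.0284 / 394.5764 = 0.357

0.357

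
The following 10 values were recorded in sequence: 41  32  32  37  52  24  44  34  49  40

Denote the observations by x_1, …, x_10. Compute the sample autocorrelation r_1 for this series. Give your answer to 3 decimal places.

Mean x̄ = (41 + 32 + 32 + 37 + 52 + 24 + 44 + 34 + 49 + 40)/10 = 38.5000
Numerator Σ_{t=1}^{9}(x_t−x̄)(x_{t+1}−x̄) = -316.2500
Denominator Σ(x_t−x̄)² = 648.5000
r_1 = -316.2500 / 648.5000 = -0.488

-0.488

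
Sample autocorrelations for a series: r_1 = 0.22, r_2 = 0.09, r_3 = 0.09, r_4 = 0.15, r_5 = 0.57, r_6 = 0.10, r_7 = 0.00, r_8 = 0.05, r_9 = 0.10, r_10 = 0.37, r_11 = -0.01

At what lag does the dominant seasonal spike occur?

5

The largest autocorrelation is r_5 = 0.57, with a weaker echo at lag 10 (0.37); the remaining lags stay at or below 0.22. The elevated value at lag 1 (0.22), dropping to 0.09 at lag 2, reflects decaying short-term dependence rather than seasonality.
The dominant spike at lag 5 indicates a seasonal period of 5.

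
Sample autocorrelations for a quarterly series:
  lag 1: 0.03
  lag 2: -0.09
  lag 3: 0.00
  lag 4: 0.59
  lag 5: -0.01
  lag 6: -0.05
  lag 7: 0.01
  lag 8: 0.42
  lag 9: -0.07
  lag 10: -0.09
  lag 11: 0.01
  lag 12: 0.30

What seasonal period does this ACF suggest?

4

The largest autocorrelation is r_4 = 0.59, with weaker echoes at lags 8 (0.42) and 12 (0.30); the remaining lags stay at or below 0.03.
The dominant spike at lag 4 indicates a seasonal period of 4.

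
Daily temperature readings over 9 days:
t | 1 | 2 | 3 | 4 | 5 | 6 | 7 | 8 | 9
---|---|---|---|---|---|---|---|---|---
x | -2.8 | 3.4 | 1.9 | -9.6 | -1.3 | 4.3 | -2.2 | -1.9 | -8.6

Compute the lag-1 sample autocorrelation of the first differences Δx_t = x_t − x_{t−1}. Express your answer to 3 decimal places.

First differences Δx: 6.2, -1.5, -11.5, 8.3, 5.6, -6.5, 0.3, -6.7
Mean of differences = -0.7250
Numerator Σ(Δx_t−Δx̄)(Δx_{t+1}−Δx̄) = -85.7481
Denominator Σ(Δx_t−Δx̄)² = 356.2150
r_1(Δx) = -85.7481 / 356.2150 = -0.241

-0.241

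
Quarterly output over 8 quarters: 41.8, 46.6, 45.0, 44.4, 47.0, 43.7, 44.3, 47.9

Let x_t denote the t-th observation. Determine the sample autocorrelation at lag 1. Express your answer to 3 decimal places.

-0.366

Mean x̄ = (41.8 + 46.6 + 45.0 + 44.4 + 47.0 + 43.7 + 44.3 + 47.9)/8 = 45.0875
Deviations from mean: -3.2875, 1.5125, -0.0875, -0.6875, 1.9125, -1.3875, -0.7875, 2.8125
Σ(x_t−x̄)(x_{t+1}−x̄) = (-4.9723) + (-0.1323) + (0.0602) + (-1.3148) + (-2.6536) + (1.0927) + (-2.2148) = -10.1352
Denominator Σ(x_t−x̄)² = 27.6888
r_1 = -10.1352 / 27.6888 = -0.366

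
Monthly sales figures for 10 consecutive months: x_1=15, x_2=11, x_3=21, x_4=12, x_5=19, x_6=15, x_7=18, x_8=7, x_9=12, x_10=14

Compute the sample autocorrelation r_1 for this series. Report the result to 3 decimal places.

Mean x̄ = (15 + 11 + 21 + 12 + 19 + 15 + 18 + 7 + 12 + 14)/10 = 14.4000
Numerator Σ_{t=1}^{9}(x_t−x̄)(x_{t+1}−x̄) = -54.3600
Denominator Σ(x_t−x̄)² = 156.4000
r_1 = -54.3600 / 156.4000 = -0.348

-0.348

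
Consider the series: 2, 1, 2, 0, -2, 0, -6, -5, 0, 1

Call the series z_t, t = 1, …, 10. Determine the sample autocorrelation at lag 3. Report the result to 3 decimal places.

-0.072

Mean z̄ = (2 + 1 + 2 + 0 − 2 + 0 − 6 − 5 + 0 + 1)/10 = -0.7000
Σ(z_t−z̄)(z_{t+3}−z̄) = (1.8900) + (-2.2100) + (1.8900) + (-3.7100) + (5.5900) + (0.4900) + (-9.0100) = -5.0700
Denominator Σ(z_t−z̄)² = 70.1000
r_3 = -5.0700 / 70.1000 = -0.072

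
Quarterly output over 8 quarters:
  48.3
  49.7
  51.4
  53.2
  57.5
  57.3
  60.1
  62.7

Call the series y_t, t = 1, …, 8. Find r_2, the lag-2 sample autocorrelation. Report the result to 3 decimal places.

Mean ȳ = (48.3 + 49.7 + 51.4 + 53.2 + 57.5 + 57.3 + 60.1 + 62.7)/8 = 55.0250
Σ(y_t−ȳ)(y_{t+2}−ȳ) = (24.3781) + (9.7181) + (-8.9719) + (-4.1519) + (12.5606) + (17.4606) = 50.9938
Denominator Σ(y_t−ȳ)² = 186.0150
r_2 = 50.9938 / 186.0150 = 0.274

0.274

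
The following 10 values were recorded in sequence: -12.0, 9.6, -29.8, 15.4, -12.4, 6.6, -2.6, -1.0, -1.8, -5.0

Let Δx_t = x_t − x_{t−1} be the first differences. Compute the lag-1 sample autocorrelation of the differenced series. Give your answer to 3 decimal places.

First differences Δx: 21.6, -39.4, 45.2, -27.8, 19.0, -9.2, 1.6, -0.8, -3.2
Mean of differences = 0.7778
Numerator Σ(Δx_t−Δx̄)(Δx_{t+1}−Δx̄) = -4596.6583
Denominator Σ(Δx_t−Δx̄)² = 5288.4356
r_1(Δx) = -4596.6583 / 5288.4356 = -0.869

-0.869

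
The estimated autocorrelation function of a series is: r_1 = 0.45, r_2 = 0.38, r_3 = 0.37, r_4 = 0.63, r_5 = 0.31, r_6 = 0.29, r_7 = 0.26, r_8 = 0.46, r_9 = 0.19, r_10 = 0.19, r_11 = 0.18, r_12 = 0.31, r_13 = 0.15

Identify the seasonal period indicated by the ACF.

4

The largest autocorrelation is r_4 = 0.63, with a weaker echo at lag 8 (0.46); the remaining lags stay at or below 0.45. The elevated value at lag 1 (0.45), dropping to 0.38 at lag 2, reflects decaying short-term dependence rather than seasonality.
The dominant spike at lag 4 indicates a seasonal period of 4.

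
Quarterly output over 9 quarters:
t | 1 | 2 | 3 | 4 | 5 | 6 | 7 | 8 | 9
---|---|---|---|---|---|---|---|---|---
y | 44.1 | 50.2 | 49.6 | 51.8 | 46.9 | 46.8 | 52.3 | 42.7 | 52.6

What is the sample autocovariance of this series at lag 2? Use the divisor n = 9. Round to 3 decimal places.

1.387

Mean ȳ = (44.1 + 50.2 + 49.6 + 51.8 + 46.9 + 46.8 + 52.3 + 42.7 + 52.6)/9 = 48.5556
Σ_{t=1}^{7}(y_t−ȳ)(y_{t+2}−ȳ) = 12.4816
γ_2 = 12.4816 / 9 = 1.387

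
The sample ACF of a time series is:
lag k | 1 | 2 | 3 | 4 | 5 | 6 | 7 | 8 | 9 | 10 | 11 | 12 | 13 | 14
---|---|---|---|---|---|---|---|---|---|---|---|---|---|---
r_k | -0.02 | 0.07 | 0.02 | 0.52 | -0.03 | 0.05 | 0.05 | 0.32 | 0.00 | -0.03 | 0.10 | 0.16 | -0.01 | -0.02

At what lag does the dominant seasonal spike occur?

The largest autocorrelation is r_4 = 0.52, with weaker echoes at lags 8 (0.32) and 12 (0.16); the remaining lags stay at or below 0.10.
The dominant spike at lag 4 indicates a seasonal period of 4.

4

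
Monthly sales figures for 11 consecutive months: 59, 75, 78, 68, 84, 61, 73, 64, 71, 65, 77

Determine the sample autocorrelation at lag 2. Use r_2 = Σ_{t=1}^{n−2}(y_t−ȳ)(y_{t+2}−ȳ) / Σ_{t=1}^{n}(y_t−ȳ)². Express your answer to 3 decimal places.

Mean ȳ = (59 + 75 + 78 + 68 + 84 + 61 + 73 + 64 + 71 + 65 + 77)/11 = 70.4545
Numerator Σ_{t=1}^{9}(y_t−ȳ)(y_{t+2}−ȳ) = 163.4959
Denominator Σ(y_t−ȳ)² = 608.7273
r_2 = 163.4959 / 608.7273 = 0.269

0.269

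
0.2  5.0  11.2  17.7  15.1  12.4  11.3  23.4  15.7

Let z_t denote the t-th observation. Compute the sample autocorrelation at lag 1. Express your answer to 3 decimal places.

Mean z̄ = (0.2 + 5.0 + 11.2 + 17.7 + 15.1 + 12.4 + 11.3 + 23.4 + 15.7)/9 = 12.4444
Numerator Σ_{t=1}^{8}(z_t−z̄)(z_{t+1}−z̄) = 130.8947
Denominator Σ(z_t−z̄)² = 373.5022
r_1 = 130.8947 / 373.5022 = 0.350

0.350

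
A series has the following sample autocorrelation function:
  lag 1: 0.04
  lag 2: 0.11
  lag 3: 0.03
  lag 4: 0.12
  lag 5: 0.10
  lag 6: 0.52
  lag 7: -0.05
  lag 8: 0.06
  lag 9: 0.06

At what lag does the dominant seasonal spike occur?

The largest autocorrelation is r_6 = 0.52; the remaining lags stay at or below 0.12.
The dominant spike at lag 6 indicates a seasonal period of 6.

6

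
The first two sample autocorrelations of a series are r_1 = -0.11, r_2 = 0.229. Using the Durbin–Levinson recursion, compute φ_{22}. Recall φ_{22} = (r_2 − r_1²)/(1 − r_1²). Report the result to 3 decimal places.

φ_{22} = (r_2 − r_1²) / (1 − r_1²)
r_1² = (-0.11)² = 0.0121
Numerator = 0.229 − 0.0121 = 0.2169; denominator = 1 − 0.0121 = 0.9879
φ_{22} = 0.2169 / 0.9879 = 0.220

0.220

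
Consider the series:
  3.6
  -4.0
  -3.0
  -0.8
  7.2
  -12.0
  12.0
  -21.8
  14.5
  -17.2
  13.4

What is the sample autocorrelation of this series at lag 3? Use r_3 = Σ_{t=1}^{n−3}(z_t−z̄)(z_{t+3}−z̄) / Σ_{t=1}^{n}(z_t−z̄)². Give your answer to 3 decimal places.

-0.553

Mean z̄ = (3.6 − 4.0 − 3.0 − 0.8 + 7.2 − 12.0 + 12.0 − 21.8 + 14.5 − 17.2 + 13.4)/11 = -0.7364
Numerator Σ_{t=1}^{8}(z_t−z̄)(z_{t+3}−z̄) = -847.7267
Denominator Σ(z_t−z̄)² = 1533.3655
r_3 = -847.7267 / 1533.3655 = -0.553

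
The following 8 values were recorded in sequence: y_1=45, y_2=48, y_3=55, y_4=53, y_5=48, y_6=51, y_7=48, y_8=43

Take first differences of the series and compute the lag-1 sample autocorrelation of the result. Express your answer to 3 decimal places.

First differences Δy: 3, 7, -2, -5, 3, -3, -5
Mean of differences = -0.2857
Numerator Σ(Δy_t−Δȳ)(Δy_{t+1}−Δȳ) = 7.9184
Denominator Σ(Δy_t−Δȳ)² = 129.4286
r_1(Δy) = 7.9184 / 129.4286 = 0.061

0.061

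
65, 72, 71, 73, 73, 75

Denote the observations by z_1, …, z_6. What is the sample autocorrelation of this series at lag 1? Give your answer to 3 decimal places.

Mean z̄ = (65 + 72 + 71 + 73 + 73 + 75)/6 = 71.5000
Deviations from mean: -6.5000, 0.5000, -0.5000, 1.5000, 1.5000, 3.5000
Σ(z_t−z̄)(z_{t+1}−z̄) = (-3.2500) + (-0.2500) + (-0.7500) + (2.2500) + (5.2500) = 3.2500
Denominator Σ(z_t−z̄)² = 59.5000
r_1 = 3.2500 / 59.5000 = 0.055

0.055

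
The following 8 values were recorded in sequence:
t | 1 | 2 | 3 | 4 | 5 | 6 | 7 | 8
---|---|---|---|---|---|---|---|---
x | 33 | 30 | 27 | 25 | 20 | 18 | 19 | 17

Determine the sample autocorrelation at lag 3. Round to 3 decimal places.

-0.046

Mean x̄ = (33 + 30 + 27 + 25 + 20 + 18 + 19 + 17)/8 = 23.6250
Deviations from mean: 9.3750, 6.3750, 3.3750, 1.3750, -3.6250, -5.6250, -4.6250, -6.6250
Numerator Σ_{t=1}^{5}(x_t−x̄)(x_{t+3}−x̄) = -11.5469
Denominator Σ(x_t−x̄)² = 251.8750
r_3 = -11.5469 / 251.8750 = -0.046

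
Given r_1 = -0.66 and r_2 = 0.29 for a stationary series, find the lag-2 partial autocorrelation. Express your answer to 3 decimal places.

-0.258

φ_{22} = (r_2 − r_1²) / (1 − r_1²)
r_1² = (-0.66)² = 0.4356
Numerator = 0.29 − 0.4356 = -0.1456; denominator = 1 − 0.4356 = 0.5644
φ_{22} = -0.1456 / 0.5644 = -0.258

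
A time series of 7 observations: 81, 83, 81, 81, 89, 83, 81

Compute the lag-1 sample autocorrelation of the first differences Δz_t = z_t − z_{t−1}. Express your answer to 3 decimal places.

First differences Δz: 2, -2, 0, 8, -6, -2
Mean of differences = 0.0000
Numerator Σ(Δz_t−Δz̄)(Δz_{t+1}−Δz̄) = -40.0000
Denominator Σ(Δz_t−Δz̄)² = 112.0000
r_1(Δz) = -40.0000 / 112.0000 = -0.357

-0.357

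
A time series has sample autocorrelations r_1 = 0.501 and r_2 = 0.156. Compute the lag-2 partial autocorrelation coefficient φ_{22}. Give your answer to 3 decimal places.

-0.127

φ_{22} = (r_2 − r_1²) / (1 − r_1²)
r_1² = (0.501)² = 0.251001
Numerator = 0.156 − 0.2510 = -0.0950; denominator = 1 − 0.2510 = 0.7490
φ_{22} = -0.0950 / 0.7490 = -0.127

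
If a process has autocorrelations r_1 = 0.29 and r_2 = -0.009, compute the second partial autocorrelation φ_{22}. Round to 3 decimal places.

-0.102

φ_{22} = (r_2 − r_1²) / (1 − r_1²)
r_1² = (0.29)² = 0.0841
Numerator = -0.009 − 0.0841 = -0.0931; denominator = 1 − 0.0841 = 0.9159
φ_{22} = -0.0931 / 0.9159 = -0.102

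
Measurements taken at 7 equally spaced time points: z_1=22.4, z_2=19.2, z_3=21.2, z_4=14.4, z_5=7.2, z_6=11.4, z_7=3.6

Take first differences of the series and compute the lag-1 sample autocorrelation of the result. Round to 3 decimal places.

-0.518

First differences Δz: -3.2, 2.0, -6.8, -7.2, 4.2, -7.8
Mean of differences = -3.1333
Numerator Σ(Δz_t−Δz̄)(Δz_{t+1}−Δz̄) = -68.2978
Denominator Σ(Δz_t−Δz̄)² = 131.8933
r_1(Δz) = -68.2978 / 131.8933 = -0.518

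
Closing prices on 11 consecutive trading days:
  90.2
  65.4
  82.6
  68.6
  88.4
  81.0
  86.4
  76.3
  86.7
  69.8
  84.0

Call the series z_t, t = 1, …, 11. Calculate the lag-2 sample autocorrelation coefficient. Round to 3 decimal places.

0.485

Mean z̄ = (90.2 + 65.4 + 82.6 + 68.6 + 88.4 + 81.0 + 86.4 + 76.3 + 86.7 + 69.8 + 84.0)/11 = 79.9455
Numerator Σ_{t=1}^{9}(z_t−z̄)(z_{t+2}−z̄) = 361.4195
Denominator Σ(z_t−z̄)² = 745.0273
r_2 = 361.4195 / 745.0273 = 0.485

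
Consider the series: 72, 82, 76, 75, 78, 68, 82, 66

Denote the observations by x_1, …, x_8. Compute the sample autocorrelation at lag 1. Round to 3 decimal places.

-0.590

Mean x̄ = (72 + 82 + 76 + 75 + 78 + 68 + 82 + 66)/8 = 74.8750
Deviations from mean: -2.8750, 7.1250, 1.1250, 0.1250, 3.1250, -6.8750, 7.1250, -8.8750
Σ(x_t−x̄)(x_{t+1}−x̄) = (-20.4844) + (8.0156) + (0.1406) + (0.3906) + (-21.4844) + (-48.9844) + (-63.2344) = -145.6406
Denominator Σ(x_t−x̄)² = 246.8750
r_1 = -145.6406 / 246.8750 = -0.590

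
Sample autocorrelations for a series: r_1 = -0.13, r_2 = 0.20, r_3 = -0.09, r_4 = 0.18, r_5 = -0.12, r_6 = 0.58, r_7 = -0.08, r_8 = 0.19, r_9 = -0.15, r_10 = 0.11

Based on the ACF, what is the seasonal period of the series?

The largest autocorrelation is r_6 = 0.58; the remaining lags stay at or below 0.20.
The dominant spike at lag 6 indicates a seasonal period of 6.

6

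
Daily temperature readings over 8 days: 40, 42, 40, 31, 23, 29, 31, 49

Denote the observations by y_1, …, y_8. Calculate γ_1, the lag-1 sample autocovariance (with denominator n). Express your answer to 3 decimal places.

Mean ȳ = (40 + 42 + 40 + 31 + 23 + 29 + 31 + 49)/8 = 35.6250
Σ_{t=1}^{7}(y_t−ȳ)(y_{t+1}−ȳ) = 146.3594
γ_1 = 146.3594 / 8 = 18.295

18.295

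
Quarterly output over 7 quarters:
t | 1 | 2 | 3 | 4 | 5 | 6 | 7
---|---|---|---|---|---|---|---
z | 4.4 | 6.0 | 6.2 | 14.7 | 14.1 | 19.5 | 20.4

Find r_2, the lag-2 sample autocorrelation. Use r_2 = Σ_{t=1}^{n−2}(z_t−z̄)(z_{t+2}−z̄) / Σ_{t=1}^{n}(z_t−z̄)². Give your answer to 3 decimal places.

0.202

Mean z̄ = (4.4 + 6.0 + 6.2 + 14.7 + 14.1 + 19.5 + 20.4)/7 = 12.1857
Deviations from mean: -7.7857, -6.1857, -5.9857, 2.5143, 1.9143, 7.3143, 8.2143
Numerator Σ_{t=1}^{5}(z_t−z̄)(z_{t+2}−z̄) = 53.7067
Denominator Σ(z_t−z̄)² = 265.6686
r_2 = 53.7067 / 265.6686 = 0.202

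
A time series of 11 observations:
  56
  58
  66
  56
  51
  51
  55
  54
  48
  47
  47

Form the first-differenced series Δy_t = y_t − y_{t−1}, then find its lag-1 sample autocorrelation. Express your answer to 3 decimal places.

First differences Δy: 2, 8, -10, -5, 0, 4, -1, -6, -1, 0
Mean of differences = -0.9000
Numerator Σ(Δy_t−Δȳ)(Δy_{t+1}−Δȳ) = -16.7100
Denominator Σ(Δy_t−Δȳ)² = 238.9000
r_1(Δy) = -16.7100 / 238.9000 = -0.070

-0.070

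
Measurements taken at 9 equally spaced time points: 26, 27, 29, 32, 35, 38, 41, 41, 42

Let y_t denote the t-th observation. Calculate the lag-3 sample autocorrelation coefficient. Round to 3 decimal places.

0.036

Mean ȳ = (26 + 27 + 29 + 32 + 35 + 38 + 41 + 41 + 42)/9 = 34.5556
Σ(y_t−ȳ)(y_{t+3}−ȳ) = (21.8642) + (-3.3580) + (-19.1358) + (-16.4691) + (2.8642) + (25.6420) = 11.4074
Denominator Σ(y_t−ȳ)² = 318.2222
r_3 = 11.4074 / 318.2222 = 0.036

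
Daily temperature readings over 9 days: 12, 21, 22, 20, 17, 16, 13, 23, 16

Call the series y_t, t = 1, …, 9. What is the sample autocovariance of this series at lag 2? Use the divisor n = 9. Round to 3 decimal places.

-2.394

Mean ȳ = (12 + 21 + 22 + 20 + 17 + 16 + 13 + 23 + 16)/9 = 17.7778
Σ_{t=1}^{7}(y_t−ȳ)(y_{t+2}−ȳ) = -21.5432
γ_2 = -21.5432 / 9 = -2.394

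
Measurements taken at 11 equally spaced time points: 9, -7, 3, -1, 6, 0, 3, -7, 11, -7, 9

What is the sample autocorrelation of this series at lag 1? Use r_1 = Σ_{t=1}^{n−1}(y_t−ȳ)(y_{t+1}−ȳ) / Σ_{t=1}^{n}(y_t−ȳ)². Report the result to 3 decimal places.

-0.742

Mean ȳ = (9 − 7 + 3 − 1 + 6 + 0 + 3 − 7 + 11 − 7 + 9)/11 = 1.7273
Numerator Σ_{t=1}^{10}(y_t−ȳ)(y_{t+1}−ȳ) = -335.7107
Denominator Σ(y_t−ȳ)² = 452.1818
r_1 = -335.7107 / 452.1818 = -0.742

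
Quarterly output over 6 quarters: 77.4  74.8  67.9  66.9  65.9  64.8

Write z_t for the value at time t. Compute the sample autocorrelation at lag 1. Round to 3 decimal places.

0.476

Mean z̄ = (77.4 + 74.8 + 67.9 + 66.9 + 65.9 + 64.8)/6 = 69.6167
Deviations from mean: 7.7833, 5.1833, -1.7167, -2.7167, -3.7167, -4.8167
Σ(z_t−z̄)(z_{t+1}−z̄) = (40.3436) + (-8.8981) + (4.6636) + (10.0969) + (17.9019) = 64.1081
Denominator Σ(z_t−z̄)² = 134.7883
r_1 = 64.1081 / 134.7883 = 0.476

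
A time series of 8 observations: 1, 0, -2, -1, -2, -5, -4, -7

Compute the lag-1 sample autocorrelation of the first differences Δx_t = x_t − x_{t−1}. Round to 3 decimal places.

-0.586

First differences Δx: -1, -2, 1, -1, -3, 1, -3
Mean of differences = -1.1429
Numerator Σ(Δx_t−Δx̄)(Δx_{t+1}−Δx̄) = -9.8776
Denominator Σ(Δx_t−Δx̄)² = 16.8571
r_1(Δx) = -9.8776 / 16.8571 = -0.586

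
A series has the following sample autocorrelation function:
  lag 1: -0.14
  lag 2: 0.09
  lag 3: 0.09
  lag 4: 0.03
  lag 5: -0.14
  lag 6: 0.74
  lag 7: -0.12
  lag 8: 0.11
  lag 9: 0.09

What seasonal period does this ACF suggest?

6

The largest autocorrelation is r_6 = 0.74; the remaining lags stay at or below 0.11.
The dominant spike at lag 6 indicates a seasonal period of 6.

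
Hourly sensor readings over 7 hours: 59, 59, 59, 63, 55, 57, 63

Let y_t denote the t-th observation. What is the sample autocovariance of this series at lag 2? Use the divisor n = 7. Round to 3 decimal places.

-3.452

Mean ȳ = (59 + 59 + 59 + 63 + 55 + 57 + 63)/7 = 59.2857
Σ_{t=1}^{5}(y_t−ȳ)(y_{t+2}−ȳ) = -24.1633
γ_2 = -24.1633 / 7 = -3.452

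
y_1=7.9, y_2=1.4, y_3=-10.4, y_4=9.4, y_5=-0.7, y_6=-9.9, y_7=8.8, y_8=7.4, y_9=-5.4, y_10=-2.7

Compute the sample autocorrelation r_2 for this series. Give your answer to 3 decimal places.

-0.581

Mean ȳ = (7.9 + 1.4 − 10.4 + 9.4 − 0.7 − 9.9 + 8.8 + 7.4 − 5.4 − 2.7)/10 = 0.5800
Numerator Σ_{t=1}^{8}(y_t−ȳ)(y_{t+2}−ȳ) = -305.0408
Denominator Σ(y_t−ȳ)² = 524.6760
r_2 = -305.0408 / 524.6760 = -0.581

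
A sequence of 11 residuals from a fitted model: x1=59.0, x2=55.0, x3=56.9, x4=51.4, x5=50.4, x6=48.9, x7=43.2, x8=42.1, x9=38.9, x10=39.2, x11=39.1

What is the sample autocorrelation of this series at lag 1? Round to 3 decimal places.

0.734

Mean x̄ = (59.0 + 55.0 + 56.9 + 51.4 + 50.4 + 48.9 + 43.2 + 42.1 + 38.9 + 39.2 + 39.1)/11 = 47.6455
Numerator Σ_{t=1}^{10}(x_t−x̄)(x_{t+1}−x̄) = 413.7170
Denominator Σ(x_t−x̄)² = 563.2673
r_1 = 413.7170 / 563.2673 = 0.734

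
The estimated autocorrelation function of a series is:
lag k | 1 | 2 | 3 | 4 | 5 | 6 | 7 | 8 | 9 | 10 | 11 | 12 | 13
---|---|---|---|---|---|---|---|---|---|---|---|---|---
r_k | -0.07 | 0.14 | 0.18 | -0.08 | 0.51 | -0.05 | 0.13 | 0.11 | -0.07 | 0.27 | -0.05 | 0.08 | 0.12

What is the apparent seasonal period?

5

The largest autocorrelation is r_5 = 0.51, with a weaker echo at lag 10 (0.27); the remaining lags stay at or below 0.18.
The dominant spike at lag 5 indicates a seasonal period of 5.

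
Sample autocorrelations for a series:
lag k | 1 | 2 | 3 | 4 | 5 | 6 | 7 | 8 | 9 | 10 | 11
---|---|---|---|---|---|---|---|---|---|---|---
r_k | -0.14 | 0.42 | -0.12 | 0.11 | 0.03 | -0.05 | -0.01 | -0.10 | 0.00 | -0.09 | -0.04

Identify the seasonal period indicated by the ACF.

2

The largest autocorrelation is r_2 = 0.42; the remaining lags stay at or below 0.11.
The dominant spike at lag 2 indicates a seasonal period of 2.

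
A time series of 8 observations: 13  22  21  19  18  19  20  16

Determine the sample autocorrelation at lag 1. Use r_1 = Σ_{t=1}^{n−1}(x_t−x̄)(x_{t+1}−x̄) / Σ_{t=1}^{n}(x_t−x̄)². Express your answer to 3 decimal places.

-0.220

Mean x̄ = (13 + 22 + 21 + 19 + 18 + 19 + 20 + 16)/8 = 18.5000
Deviations from mean: -5.5000, 3.5000, 2.5000, 0.5000, -0.5000, 0.5000, 1.5000, -2.5000
Σ(x_t−x̄)(x_{t+1}−x̄) = (-19.2500) + (8.7500) + (1.2500) + (-0.2500) + (-0.2500) + (0.7500) + (-3.7500) = -12.7500
Denominator Σ(x_t−x̄)² = 58.0000
r_1 = -12.7500 / 58.0000 = -0.220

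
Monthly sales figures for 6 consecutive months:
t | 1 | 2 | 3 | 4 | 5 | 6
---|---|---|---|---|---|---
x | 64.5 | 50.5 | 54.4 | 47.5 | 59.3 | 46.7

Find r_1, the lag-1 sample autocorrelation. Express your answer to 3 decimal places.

-0.466

Mean x̄ = (64.5 + 50.5 + 54.4 + 47.5 + 59.3 + 46.7)/6 = 53.8167
Deviations from mean: 10.6833, -3.3167, 0.5833, -6.3167, 5.4833, -7.1167
Σ(x_t−x̄)(x_{t+1}−x̄) = (-35.4331) + (-1.9347) + (-3.6847) + (-34.6364) + (-39.0231) = -114.7119
Denominator Σ(x_t−x̄)² = 246.0883
r_1 = -114.7119 / 246.0883 = -0.466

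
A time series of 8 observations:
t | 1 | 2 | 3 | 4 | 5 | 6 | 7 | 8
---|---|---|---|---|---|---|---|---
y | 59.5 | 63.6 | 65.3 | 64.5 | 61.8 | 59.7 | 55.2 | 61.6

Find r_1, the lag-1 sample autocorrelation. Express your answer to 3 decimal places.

0.352

Mean ȳ = (59.5 + 63.6 + 65.3 + 64.5 + 61.8 + 59.7 + 55.2 + 61.6)/8 = 61.4000
Deviations from mean: -1.9000, 2.2000, 3.9000, 3.1000, 0.4000, -1.7000, -6.2000, 0.2000
Σ(y_t−ȳ)(y_{t+1}−ȳ) = (-4.1800) + (8.5800) + (12.0900) + (1.2400) + (-0.6800) + (10.5400) + (-1.2400) = 26.3500
Denominator Σ(y_t−ȳ)² = 74.8000
r_1 = 26.3500 / 74.8000 = 0.352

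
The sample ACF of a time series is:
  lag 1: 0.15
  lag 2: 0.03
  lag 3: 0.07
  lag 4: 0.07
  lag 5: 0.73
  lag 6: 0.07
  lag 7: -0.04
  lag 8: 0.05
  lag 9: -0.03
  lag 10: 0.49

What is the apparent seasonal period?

The largest autocorrelation is r_5 = 0.73, with a weaker echo at lag 10 (0.49); the remaining lags stay at or below 0.15.
The dominant spike at lag 5 indicates a seasonal period of 5.

5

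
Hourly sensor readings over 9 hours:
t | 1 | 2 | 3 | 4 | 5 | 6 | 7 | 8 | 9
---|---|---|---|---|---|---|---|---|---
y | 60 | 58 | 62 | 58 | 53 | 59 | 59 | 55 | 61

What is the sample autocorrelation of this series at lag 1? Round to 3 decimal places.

Mean ȳ = (60 + 58 + 62 + 58 + 53 + 59 + 59 + 55 + 61)/9 = 58.3333
Numerator Σ_{t=1}^{8}(y_t−ȳ)(y_{t+1}−ȳ) = -15.4444
Denominator Σ(y_t−ȳ)² = 64.0000
r_1 = -15.4444 / 64.0000 = -0.241

-0.241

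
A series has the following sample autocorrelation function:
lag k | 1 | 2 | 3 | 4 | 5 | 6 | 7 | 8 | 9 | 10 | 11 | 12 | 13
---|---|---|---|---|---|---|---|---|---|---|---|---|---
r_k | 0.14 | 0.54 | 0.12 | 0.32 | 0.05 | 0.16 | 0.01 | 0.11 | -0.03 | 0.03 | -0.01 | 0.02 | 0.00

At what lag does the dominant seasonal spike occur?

The largest autocorrelation is r_2 = 0.54, with weaker echoes at lags 4 (0.32) and 6 (0.16); the remaining lags stay at or below 0.14.
The dominant spike at lag 2 indicates a seasonal period of 2.

2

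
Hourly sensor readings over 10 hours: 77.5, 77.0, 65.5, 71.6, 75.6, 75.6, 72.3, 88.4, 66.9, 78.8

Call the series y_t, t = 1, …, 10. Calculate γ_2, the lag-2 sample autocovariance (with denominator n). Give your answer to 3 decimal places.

Mean ȳ = (77.5 + 77.0 + 65.5 + 71.6 + 75.6 + 75.6 + 72.3 + 88.4 + 66.9 + 78.8)/10 = 74.9200
Σ_{t=1}^{8}(y_t−ȳ)(y_{t+2}−ȳ) = 40.8272
γ_2 = 40.8272 / 10 = 4.083

4.083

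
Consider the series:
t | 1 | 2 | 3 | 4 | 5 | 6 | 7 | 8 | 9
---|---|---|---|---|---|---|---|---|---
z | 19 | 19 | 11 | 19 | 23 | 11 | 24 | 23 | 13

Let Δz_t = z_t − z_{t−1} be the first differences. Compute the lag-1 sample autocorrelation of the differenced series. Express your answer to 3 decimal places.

-0.427

First differences Δz: 0, -8, 8, 4, -12, 13, -1, -10
Mean of differences = -0.7500
Numerator Σ(Δz_t−Δz̄)(Δz_{t+1}−Δz̄) = -236.5625
Denominator Σ(Δz_t−Δz̄)² = 553.5000
r_1(Δz) = -236.5625 / 553.5000 = -0.427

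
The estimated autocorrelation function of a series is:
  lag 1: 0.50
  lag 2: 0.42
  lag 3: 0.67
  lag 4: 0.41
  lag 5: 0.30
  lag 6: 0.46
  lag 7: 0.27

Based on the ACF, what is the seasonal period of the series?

The largest autocorrelation is r_3 = 0.67; the remaining lags stay at or below 0.50. The elevated value at lag 1 (0.50), dropping to 0.42 at lag 2, reflects decaying short-term dependence rather than seasonality.
The dominant spike at lag 3 indicates a seasonal period of 3.

3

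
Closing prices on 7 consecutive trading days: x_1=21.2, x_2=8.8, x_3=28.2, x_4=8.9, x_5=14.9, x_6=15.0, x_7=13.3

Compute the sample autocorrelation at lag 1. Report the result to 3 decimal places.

-0.701

Mean x̄ = (21.2 + 8.8 + 28.2 + 8.9 + 14.9 + 15.0 + 13.3)/7 = 15.7571
Numerator Σ_{t=1}^{6}(x_t−x̄)(x_{t+1}−x̄) = -201.3690
Denominator Σ(x_t−x̄)² = 287.2171
r_1 = -201.3690 / 287.2171 = -0.701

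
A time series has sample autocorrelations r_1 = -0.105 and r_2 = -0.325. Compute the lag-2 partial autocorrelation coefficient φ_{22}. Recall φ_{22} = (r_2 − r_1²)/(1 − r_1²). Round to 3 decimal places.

φ_{22} = (r_2 − r_1²) / (1 − r_1²)
r_1² = (-0.105)² = 0.011025
Numerator = -0.325 − 0.0110 = -0.3360; denominator = 1 − 0.0110 = 0.9890
φ_{22} = -0.3360 / 0.9890 = -0.340

-0.340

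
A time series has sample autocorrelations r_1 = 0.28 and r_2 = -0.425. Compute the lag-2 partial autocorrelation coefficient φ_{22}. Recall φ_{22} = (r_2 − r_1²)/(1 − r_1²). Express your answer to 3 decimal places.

-0.546

φ_{22} = (r_2 − r_1²) / (1 − r_1²)
r_1² = (0.28)² = 0.0784
Numerator = -0.425 − 0.0784 = -0.5034; denominator = 1 − 0.0784 = 0.9216
φ_{22} = -0.5034 / 0.9216 = -0.546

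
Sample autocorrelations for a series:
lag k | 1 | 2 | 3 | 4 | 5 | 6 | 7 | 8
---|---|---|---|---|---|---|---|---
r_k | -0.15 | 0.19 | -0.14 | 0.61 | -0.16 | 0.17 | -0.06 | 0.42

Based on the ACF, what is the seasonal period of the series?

The largest autocorrelation is r_4 = 0.61, with a weaker echo at lag 8 (0.42); the remaining lags stay at or below 0.19.
The dominant spike at lag 4 indicates a seasonal period of 4.

4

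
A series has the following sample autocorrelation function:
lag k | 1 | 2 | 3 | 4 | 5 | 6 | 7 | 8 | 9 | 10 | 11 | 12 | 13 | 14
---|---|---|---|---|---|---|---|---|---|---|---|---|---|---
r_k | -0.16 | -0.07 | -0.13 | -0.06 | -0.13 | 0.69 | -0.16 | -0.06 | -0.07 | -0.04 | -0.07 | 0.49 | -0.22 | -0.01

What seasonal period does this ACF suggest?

6

The largest autocorrelation is r_6 = 0.69, with a weaker echo at lag 12 (0.49); the remaining lags stay at or below -0.01.
The dominant spike at lag 6 indicates a seasonal period of 6.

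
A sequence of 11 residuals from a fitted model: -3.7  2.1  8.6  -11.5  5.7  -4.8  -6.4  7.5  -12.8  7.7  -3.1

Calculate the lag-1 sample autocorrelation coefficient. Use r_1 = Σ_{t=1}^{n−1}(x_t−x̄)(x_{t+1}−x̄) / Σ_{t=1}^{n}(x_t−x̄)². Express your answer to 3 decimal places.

Mean x̄ = (-3.7 + 2.1 + 8.6 − 11.5 + 5.7 − 4.8 − 6.4 + 7.5 − 12.8 + 7.7 − 3.1)/11 = -0.9727
Numerator Σ_{t=1}^{10}(x_t−x̄)(x_{t+1}−x̄) = -421.9698
Denominator Σ(x_t−x̄)² = 599.3818
r_1 = -421.9698 / 599.3818 = -0.704

-0.704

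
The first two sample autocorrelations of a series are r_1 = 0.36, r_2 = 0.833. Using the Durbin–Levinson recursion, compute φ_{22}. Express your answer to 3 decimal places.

φ_{22} = (r_2 − r_1²) / (1 − r_1²)
r_1² = (0.36)² = 0.1296
Numerator = 0.833 − 0.1296 = 0.7034; denominator = 1 − 0.1296 = 0.8704
φ_{22} = 0.7034 / 0.8704 = 0.808

0.808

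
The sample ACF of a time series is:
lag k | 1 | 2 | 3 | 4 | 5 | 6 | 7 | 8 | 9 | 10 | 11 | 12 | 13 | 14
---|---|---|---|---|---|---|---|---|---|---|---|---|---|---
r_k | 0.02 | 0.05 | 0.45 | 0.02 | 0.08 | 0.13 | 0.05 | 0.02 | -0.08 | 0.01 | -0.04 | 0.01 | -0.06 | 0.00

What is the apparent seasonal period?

3

The largest autocorrelation is r_3 = 0.45; the remaining lags stay at or below 0.13.
The dominant spike at lag 3 indicates a seasonal period of 3.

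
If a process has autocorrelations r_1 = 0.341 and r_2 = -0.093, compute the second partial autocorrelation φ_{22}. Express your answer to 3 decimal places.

φ_{22} = (r_2 − r_1²) / (1 − r_1²)
r_1² = (0.341)² = 0.116281
Numerator = -0.093 − 0.1163 = -0.2093; denominator = 1 − 0.1163 = 0.8837
φ_{22} = -0.2093 / 0.8837 = -0.237

-0.237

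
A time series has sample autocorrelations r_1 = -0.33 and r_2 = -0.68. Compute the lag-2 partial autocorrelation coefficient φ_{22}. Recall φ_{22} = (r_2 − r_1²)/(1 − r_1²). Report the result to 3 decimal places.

φ_{22} = (r_2 − r_1²) / (1 − r_1²)
r_1² = (-0.33)² = 0.1089
Numerator = -0.68 − 0.1089 = -0.7889; denominator = 1 − 0.1089 = 0.8911
φ_{22} = -0.7889 / 0.8911 = -0.885

-0.885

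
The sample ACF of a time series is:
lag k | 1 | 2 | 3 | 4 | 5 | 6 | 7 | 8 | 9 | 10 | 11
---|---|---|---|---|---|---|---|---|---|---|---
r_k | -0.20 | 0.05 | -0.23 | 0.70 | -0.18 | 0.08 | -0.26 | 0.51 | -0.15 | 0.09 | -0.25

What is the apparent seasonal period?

4

The largest autocorrelation is r_4 = 0.70, with a weaker echo at lag 8 (0.51); the remaining lags stay at or below 0.09.
The dominant spike at lag 4 indicates a seasonal period of 4.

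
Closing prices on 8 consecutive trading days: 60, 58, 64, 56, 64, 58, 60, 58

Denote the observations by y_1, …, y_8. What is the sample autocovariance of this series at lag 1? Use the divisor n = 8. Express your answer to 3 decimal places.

-6.008

Mean ȳ = (60 + 58 + 64 + 56 + 64 + 58 + 60 + 58)/8 = 59.7500
Σ_{t=1}^{7}(y_t−ȳ)(y_{t+1}−ȳ) = -48.0625
γ_1 = -48.0625 / 8 = -6.008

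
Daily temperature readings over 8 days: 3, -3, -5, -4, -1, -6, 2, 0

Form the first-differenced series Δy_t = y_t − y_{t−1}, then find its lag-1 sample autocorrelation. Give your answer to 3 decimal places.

First differences Δy: -6, -2, 1, 3, -5, 8, -2
Mean of differences = -0.4286
Numerator Σ(Δy_t−Δȳ)(Δy_{t+1}−Δȳ) = -56.0408
Denominator Σ(Δy_t−Δȳ)² = 141.7143
r_1(Δy) = -56.0408 / 141.7143 = -0.395

-0.395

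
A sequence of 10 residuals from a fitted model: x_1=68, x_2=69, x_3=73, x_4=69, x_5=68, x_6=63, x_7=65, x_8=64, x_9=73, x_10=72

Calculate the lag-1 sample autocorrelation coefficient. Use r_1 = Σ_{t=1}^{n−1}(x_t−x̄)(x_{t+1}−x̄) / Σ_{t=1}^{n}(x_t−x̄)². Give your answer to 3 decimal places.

Mean x̄ = (68 + 69 + 73 + 69 + 68 + 63 + 65 + 64 + 73 + 72)/10 = 68.4000
Numerator Σ_{t=1}^{9}(x_t−x̄)(x_{t+1}−x̄) = 36.8400
Denominator Σ(x_t−x̄)² = 116.4000
r_1 = 36.8400 / 116.4000 = 0.316

0.316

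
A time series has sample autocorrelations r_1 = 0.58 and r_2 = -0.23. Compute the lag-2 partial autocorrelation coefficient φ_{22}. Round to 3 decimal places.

-0.854

φ_{22} = (r_2 − r_1²) / (1 − r_1²)
r_1² = (0.58)² = 0.3364
Numerator = -0.23 − 0.3364 = -0.5664; denominator = 1 − 0.3364 = 0.6636
φ_{22} = -0.5664 / 0.6636 = -0.854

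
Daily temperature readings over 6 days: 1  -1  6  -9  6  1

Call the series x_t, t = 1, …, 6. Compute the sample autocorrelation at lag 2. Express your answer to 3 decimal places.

Mean x̄ = (1 − 1 + 6 − 9 + 6 + 1)/6 = 0.6667
Σ(x_t−x̄)(x_{t+2}−x̄) = (1.7778) + (16.1111) + (28.4444) + (-3.2222) = 43.1111
Denominator Σ(x_t−x̄)² = 153.3333
r_2 = 43.1111 / 153.3333 = 0.281

0.281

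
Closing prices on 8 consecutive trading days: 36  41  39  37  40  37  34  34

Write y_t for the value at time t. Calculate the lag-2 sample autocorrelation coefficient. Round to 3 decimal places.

-0.134

Mean ȳ = (36 + 41 + 39 + 37 + 40 + 37 + 34 + 34)/8 = 37.2500
Deviations from mean: -1.2500, 3.7500, 1.7500, -0.2500, 2.7500, -0.2500, -3.2500, -3.2500
Σ(y_t−ȳ)(y_{t+2}−ȳ) = (-2.1875) + (-0.9375) + (4.8125) + (0.0625) + (-8.9375) + (0.8125) = -6.3750
Denominator Σ(y_t−ȳ)² = 47.5000
r_2 = -6.3750 / 47.5000 = -0.134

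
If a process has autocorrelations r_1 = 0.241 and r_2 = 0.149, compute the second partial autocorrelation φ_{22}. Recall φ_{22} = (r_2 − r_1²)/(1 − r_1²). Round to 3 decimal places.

φ_{22} = (r_2 − r_1²) / (1 − r_1²)
r_1² = (0.241)² = 0.058081
Numerator = 0.149 − 0.0581 = 0.0909; denominator = 1 − 0.0581 = 0.9419
φ_{22} = 0.0909 / 0.9419 = 0.097

0.097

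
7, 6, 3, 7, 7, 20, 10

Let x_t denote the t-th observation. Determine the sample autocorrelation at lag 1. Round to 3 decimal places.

0.157

Mean x̄ = (7 + 6 + 3 + 7 + 7 + 20 + 10)/7 = 8.5714
Σ(x_t−x̄)(x_{t+1}−x̄) = (4.0408) + (14.3265) + (8.7551) + (2.4694) + (-17.9592) + (16.3265) = 27.9592
Denominator Σ(x_t−x̄)² = 177.7143
r_1 = 27.9592 / 177.7143 = 0.157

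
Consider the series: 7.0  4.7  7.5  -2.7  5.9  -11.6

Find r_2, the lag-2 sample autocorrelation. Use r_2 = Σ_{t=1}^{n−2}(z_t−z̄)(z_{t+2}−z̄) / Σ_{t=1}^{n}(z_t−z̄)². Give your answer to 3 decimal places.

Mean z̄ = (7.0 + 4.7 + 7.5 − 2.7 + 5.9 − 11.6)/6 = 1.8000
Deviations from mean: 5.2000, 2.9000, 5.7000, -4.5000, 4.1000, -13.4000
Σ(z_t−z̄)(z_{t+2}−z̄) = (29.6400) + (-13.0500) + (23.3700) + (60.3000) = 100.2600
Denominator Σ(z_t−z̄)² = 284.5600
r_2 = 100.2600 / 284.5600 = 0.352

0.352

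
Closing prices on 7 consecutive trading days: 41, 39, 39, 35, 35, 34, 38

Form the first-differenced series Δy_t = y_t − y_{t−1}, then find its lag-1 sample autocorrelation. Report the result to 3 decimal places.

-0.190

First differences Δy: -2, 0, -4, 0, -1, 4
Mean of differences = -0.5000
Numerator Σ(Δy_t−Δȳ)(Δy_{t+1}−Δȳ) = -6.7500
Denominator Σ(Δy_t−Δȳ)² = 35.5000
r_1(Δy) = -6.7500 / 35.5000 = -0.190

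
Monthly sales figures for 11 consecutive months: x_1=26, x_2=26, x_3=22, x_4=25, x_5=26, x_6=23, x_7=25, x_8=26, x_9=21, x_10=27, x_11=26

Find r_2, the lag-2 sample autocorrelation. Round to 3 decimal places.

-0.301

Mean x̄ = (26 + 26 + 22 + 25 + 26 + 23 + 25 + 26 + 21 + 27 + 26)/11 = 24.8182
Numerator Σ_{t=1}^{9}(x_t−x̄)(x_{t+2}−x̄) = -11.3388
Denominator Σ(x_t−x̄)² = 37.6364
r_2 = -11.3388 / 37.6364 = -0.301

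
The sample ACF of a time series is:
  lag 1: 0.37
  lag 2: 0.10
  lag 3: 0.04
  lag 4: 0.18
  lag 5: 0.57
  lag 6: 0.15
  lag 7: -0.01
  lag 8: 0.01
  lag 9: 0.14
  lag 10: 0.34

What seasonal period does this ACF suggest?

5

The largest autocorrelation is r_5 = 0.57; the remaining lags stay at or below 0.37. The elevated value at lag 1 (0.37), dropping to 0.10 at lag 2, reflects decaying short-term dependence rather than seasonality.
The dominant spike at lag 5 indicates a seasonal period of 5.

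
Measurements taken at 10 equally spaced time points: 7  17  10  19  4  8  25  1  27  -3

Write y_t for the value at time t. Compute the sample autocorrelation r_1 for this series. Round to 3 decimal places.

Mean ȳ = (7 + 17 + 10 + 19 + 4 + 8 + 25 + 1 + 27 − 3)/10 = 11.5000
Numerator Σ_{t=1}^{9}(y_t−ȳ)(y_{t+1}−ȳ) = -650.7500
Denominator Σ(y_t−ȳ)² = 920.5000
r_1 = -650.7500 / 920.5000 = -0.707

-0.707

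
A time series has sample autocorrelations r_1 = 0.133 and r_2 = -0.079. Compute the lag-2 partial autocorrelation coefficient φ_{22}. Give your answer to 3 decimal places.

φ_{22} = (r_2 − r_1²) / (1 − r_1²)
r_1² = (0.133)² = 0.017689
Numerator = -0.079 − 0.0177 = -0.0967; denominator = 1 − 0.0177 = 0.9823
φ_{22} = -0.0967 / 0.9823 = -0.098

-0.098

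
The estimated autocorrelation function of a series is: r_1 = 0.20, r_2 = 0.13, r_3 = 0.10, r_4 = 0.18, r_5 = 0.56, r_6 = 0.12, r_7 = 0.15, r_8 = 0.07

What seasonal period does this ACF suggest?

The largest autocorrelation is r_5 = 0.56; the remaining lags stay at or below 0.20.
The dominant spike at lag 5 indicates a seasonal period of 5.

5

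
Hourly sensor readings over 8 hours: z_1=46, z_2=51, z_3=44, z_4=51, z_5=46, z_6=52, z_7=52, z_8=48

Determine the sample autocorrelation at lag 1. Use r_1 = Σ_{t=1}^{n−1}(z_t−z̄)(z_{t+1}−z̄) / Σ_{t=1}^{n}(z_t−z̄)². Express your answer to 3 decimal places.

Mean z̄ = (46 + 51 + 44 + 51 + 46 + 52 + 52 + 48)/8 = 48.7500
Deviations from mean: -2.7500, 2.2500, -4.7500, 2.2500, -2.7500, 3.2500, 3.2500, -0.7500
Numerator Σ_{t=1}^{7}(z_t−z̄)(z_{t+1}−z̄) = -34.5625
Denominator Σ(z_t−z̄)² = 69.5000
r_1 = -34.5625 / 69.5000 = -0.497

-0.497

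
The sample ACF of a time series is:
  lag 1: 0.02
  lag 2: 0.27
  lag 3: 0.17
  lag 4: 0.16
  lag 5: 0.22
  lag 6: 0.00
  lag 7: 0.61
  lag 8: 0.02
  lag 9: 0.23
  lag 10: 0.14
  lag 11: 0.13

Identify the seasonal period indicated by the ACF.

7

The largest autocorrelation is r_7 = 0.61; the remaining lags stay at or below 0.27.
The dominant spike at lag 7 indicates a seasonal period of 7.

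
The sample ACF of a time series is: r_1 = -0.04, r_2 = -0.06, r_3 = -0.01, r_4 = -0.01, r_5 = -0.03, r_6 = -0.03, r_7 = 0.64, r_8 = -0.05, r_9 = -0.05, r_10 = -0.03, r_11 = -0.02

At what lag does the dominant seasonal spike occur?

7

The largest autocorrelation is r_7 = 0.64; the remaining lags stay at or below -0.01.
The dominant spike at lag 7 indicates a seasonal period of 7.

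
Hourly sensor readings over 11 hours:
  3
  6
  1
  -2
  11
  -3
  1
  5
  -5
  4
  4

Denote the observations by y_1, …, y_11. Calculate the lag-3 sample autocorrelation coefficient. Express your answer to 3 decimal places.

Mean ȳ = (3 + 6 + 1 − 2 + 11 − 3 + 1 + 5 − 5 + 4 + 4)/11 = 2.2727
Numerator Σ_{t=1}^{8}(y_t−ȳ)(y_{t+3}−ȳ) = 106.2314
Denominator Σ(y_t−ȳ)² = 206.1818
r_3 = 106.2314 / 206.1818 = 0.515

0.515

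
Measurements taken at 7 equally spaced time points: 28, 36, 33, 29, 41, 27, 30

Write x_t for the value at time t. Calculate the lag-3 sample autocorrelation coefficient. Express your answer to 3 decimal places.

Mean x̄ = (28 + 36 + 33 + 29 + 41 + 27 + 30)/7 = 32.0000
Numerator Σ_{t=1}^{4}(x_t−x̄)(x_{t+3}−x̄) = 49.0000
Denominator Σ(x_t−x̄)² = 152.0000
r_3 = 49.0000 / 152.0000 = 0.322

0.322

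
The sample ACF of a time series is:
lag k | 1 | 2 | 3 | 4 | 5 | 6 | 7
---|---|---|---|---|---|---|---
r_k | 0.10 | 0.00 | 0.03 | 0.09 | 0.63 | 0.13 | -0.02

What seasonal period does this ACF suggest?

The largest autocorrelation is r_5 = 0.63; the remaining lags stay at or below 0.13.
The dominant spike at lag 5 indicates a seasonal period of 5.

5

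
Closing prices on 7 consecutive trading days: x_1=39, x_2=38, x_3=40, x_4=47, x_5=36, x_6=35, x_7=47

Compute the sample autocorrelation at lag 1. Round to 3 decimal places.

Mean x̄ = (39 + 38 + 40 + 47 + 36 + 35 + 47)/7 = 40.2857
Deviations from mean: -1.2857, -2.2857, -0.2857, 6.7143, -4.2857, -5.2857, 6.7143
Σ(x_t−x̄)(x_{t+1}−x̄) = (2.9388) + (0.6531) + (-1.9184) + (-28.7755) + (22.6531) + (-35.4898) = -39.9388
Denominator Σ(x_t−x̄)² = 143.4286
r_1 = -39.9388 / 143.4286 = -0.278

-0.278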